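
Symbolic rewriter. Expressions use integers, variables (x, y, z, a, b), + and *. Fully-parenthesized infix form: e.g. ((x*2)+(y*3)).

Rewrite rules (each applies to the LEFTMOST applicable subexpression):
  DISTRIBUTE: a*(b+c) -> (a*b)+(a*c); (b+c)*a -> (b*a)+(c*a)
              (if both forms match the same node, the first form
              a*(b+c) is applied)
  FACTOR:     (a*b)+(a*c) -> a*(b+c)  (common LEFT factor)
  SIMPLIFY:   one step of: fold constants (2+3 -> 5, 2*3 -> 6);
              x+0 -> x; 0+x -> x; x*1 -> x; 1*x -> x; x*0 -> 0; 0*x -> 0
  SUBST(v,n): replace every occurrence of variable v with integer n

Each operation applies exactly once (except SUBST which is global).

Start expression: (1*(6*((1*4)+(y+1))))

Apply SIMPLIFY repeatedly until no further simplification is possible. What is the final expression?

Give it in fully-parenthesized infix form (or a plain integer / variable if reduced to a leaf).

Start: (1*(6*((1*4)+(y+1))))
Step 1: at root: (1*(6*((1*4)+(y+1)))) -> (6*((1*4)+(y+1))); overall: (1*(6*((1*4)+(y+1)))) -> (6*((1*4)+(y+1)))
Step 2: at RL: (1*4) -> 4; overall: (6*((1*4)+(y+1))) -> (6*(4+(y+1)))
Fixed point: (6*(4+(y+1)))

Answer: (6*(4+(y+1)))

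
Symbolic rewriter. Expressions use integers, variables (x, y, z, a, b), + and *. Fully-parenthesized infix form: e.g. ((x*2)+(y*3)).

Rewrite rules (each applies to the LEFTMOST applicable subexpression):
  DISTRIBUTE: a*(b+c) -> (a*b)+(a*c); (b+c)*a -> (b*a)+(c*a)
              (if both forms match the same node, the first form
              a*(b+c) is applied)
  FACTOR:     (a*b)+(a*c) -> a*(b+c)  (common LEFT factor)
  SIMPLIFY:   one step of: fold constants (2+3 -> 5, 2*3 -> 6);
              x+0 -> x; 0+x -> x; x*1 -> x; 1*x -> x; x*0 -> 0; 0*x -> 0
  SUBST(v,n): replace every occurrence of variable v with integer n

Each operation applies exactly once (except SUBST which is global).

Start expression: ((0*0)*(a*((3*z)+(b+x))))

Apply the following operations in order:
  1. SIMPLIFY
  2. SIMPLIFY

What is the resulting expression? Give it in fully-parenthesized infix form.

Start: ((0*0)*(a*((3*z)+(b+x))))
Apply SIMPLIFY at L (target: (0*0)): ((0*0)*(a*((3*z)+(b+x)))) -> (0*(a*((3*z)+(b+x))))
Apply SIMPLIFY at root (target: (0*(a*((3*z)+(b+x))))): (0*(a*((3*z)+(b+x)))) -> 0

Answer: 0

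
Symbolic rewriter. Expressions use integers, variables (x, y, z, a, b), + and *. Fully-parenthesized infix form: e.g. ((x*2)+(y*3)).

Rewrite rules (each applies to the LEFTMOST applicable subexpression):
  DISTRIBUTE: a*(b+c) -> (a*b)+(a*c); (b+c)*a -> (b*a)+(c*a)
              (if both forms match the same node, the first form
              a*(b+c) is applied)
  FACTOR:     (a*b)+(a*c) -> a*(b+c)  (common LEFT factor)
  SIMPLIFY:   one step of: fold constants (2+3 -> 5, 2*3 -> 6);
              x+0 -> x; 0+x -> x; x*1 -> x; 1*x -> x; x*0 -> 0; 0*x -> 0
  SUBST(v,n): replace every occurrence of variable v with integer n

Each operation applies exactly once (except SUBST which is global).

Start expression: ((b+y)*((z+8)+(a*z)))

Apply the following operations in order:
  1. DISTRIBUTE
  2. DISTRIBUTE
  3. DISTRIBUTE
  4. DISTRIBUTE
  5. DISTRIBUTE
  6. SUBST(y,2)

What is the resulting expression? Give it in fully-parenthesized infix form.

Answer: ((((b*z)+(2*z))+((b*8)+(2*8)))+((b*(a*z))+(2*(a*z))))

Derivation:
Start: ((b+y)*((z+8)+(a*z)))
Apply DISTRIBUTE at root (target: ((b+y)*((z+8)+(a*z)))): ((b+y)*((z+8)+(a*z))) -> (((b+y)*(z+8))+((b+y)*(a*z)))
Apply DISTRIBUTE at L (target: ((b+y)*(z+8))): (((b+y)*(z+8))+((b+y)*(a*z))) -> ((((b+y)*z)+((b+y)*8))+((b+y)*(a*z)))
Apply DISTRIBUTE at LL (target: ((b+y)*z)): ((((b+y)*z)+((b+y)*8))+((b+y)*(a*z))) -> ((((b*z)+(y*z))+((b+y)*8))+((b+y)*(a*z)))
Apply DISTRIBUTE at LR (target: ((b+y)*8)): ((((b*z)+(y*z))+((b+y)*8))+((b+y)*(a*z))) -> ((((b*z)+(y*z))+((b*8)+(y*8)))+((b+y)*(a*z)))
Apply DISTRIBUTE at R (target: ((b+y)*(a*z))): ((((b*z)+(y*z))+((b*8)+(y*8)))+((b+y)*(a*z))) -> ((((b*z)+(y*z))+((b*8)+(y*8)))+((b*(a*z))+(y*(a*z))))
Apply SUBST(y,2): ((((b*z)+(y*z))+((b*8)+(y*8)))+((b*(a*z))+(y*(a*z)))) -> ((((b*z)+(2*z))+((b*8)+(2*8)))+((b*(a*z))+(2*(a*z))))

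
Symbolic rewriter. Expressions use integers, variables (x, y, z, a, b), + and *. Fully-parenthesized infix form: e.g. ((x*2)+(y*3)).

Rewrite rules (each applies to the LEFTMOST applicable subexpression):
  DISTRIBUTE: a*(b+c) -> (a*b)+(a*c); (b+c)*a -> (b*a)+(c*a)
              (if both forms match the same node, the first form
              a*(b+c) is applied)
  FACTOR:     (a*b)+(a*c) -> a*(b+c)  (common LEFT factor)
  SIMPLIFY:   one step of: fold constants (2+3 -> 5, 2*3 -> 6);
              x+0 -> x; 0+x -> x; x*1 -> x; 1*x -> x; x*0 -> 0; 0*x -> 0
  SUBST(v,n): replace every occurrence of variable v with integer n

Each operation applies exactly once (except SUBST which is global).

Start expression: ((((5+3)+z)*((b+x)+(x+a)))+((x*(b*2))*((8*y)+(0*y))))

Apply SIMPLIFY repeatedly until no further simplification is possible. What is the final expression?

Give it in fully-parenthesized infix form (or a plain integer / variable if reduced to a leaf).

Start: ((((5+3)+z)*((b+x)+(x+a)))+((x*(b*2))*((8*y)+(0*y))))
Step 1: at LLL: (5+3) -> 8; overall: ((((5+3)+z)*((b+x)+(x+a)))+((x*(b*2))*((8*y)+(0*y)))) -> (((8+z)*((b+x)+(x+a)))+((x*(b*2))*((8*y)+(0*y))))
Step 2: at RRR: (0*y) -> 0; overall: (((8+z)*((b+x)+(x+a)))+((x*(b*2))*((8*y)+(0*y)))) -> (((8+z)*((b+x)+(x+a)))+((x*(b*2))*((8*y)+0)))
Step 3: at RR: ((8*y)+0) -> (8*y); overall: (((8+z)*((b+x)+(x+a)))+((x*(b*2))*((8*y)+0))) -> (((8+z)*((b+x)+(x+a)))+((x*(b*2))*(8*y)))
Fixed point: (((8+z)*((b+x)+(x+a)))+((x*(b*2))*(8*y)))

Answer: (((8+z)*((b+x)+(x+a)))+((x*(b*2))*(8*y)))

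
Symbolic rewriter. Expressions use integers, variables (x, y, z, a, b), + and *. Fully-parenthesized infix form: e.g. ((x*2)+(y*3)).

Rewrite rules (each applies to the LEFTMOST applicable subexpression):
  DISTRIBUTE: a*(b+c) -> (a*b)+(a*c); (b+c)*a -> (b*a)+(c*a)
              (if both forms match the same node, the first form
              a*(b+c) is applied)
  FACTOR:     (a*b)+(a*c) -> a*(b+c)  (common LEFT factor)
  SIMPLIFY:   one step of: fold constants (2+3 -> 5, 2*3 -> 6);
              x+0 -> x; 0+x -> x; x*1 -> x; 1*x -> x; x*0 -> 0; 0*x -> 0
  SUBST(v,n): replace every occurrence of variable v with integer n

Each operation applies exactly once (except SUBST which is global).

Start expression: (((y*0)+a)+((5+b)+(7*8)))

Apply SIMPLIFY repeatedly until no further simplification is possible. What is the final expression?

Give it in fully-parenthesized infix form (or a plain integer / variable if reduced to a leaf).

Answer: (a+((5+b)+56))

Derivation:
Start: (((y*0)+a)+((5+b)+(7*8)))
Step 1: at LL: (y*0) -> 0; overall: (((y*0)+a)+((5+b)+(7*8))) -> ((0+a)+((5+b)+(7*8)))
Step 2: at L: (0+a) -> a; overall: ((0+a)+((5+b)+(7*8))) -> (a+((5+b)+(7*8)))
Step 3: at RR: (7*8) -> 56; overall: (a+((5+b)+(7*8))) -> (a+((5+b)+56))
Fixed point: (a+((5+b)+56))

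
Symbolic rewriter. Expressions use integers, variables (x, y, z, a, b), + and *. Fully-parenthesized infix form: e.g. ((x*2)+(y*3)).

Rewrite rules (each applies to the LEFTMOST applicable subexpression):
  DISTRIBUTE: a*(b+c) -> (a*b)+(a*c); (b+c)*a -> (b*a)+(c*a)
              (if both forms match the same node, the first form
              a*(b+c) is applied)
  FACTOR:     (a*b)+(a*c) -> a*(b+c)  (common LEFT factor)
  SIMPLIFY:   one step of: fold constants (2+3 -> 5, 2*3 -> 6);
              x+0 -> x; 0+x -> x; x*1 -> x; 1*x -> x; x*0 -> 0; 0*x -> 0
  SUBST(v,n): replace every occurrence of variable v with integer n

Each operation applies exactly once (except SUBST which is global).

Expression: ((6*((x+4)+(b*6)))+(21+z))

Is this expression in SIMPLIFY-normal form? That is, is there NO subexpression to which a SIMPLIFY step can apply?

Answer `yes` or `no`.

Answer: yes

Derivation:
Expression: ((6*((x+4)+(b*6)))+(21+z))
Scanning for simplifiable subexpressions (pre-order)...
  at root: ((6*((x+4)+(b*6)))+(21+z)) (not simplifiable)
  at L: (6*((x+4)+(b*6))) (not simplifiable)
  at LR: ((x+4)+(b*6)) (not simplifiable)
  at LRL: (x+4) (not simplifiable)
  at LRR: (b*6) (not simplifiable)
  at R: (21+z) (not simplifiable)
Result: no simplifiable subexpression found -> normal form.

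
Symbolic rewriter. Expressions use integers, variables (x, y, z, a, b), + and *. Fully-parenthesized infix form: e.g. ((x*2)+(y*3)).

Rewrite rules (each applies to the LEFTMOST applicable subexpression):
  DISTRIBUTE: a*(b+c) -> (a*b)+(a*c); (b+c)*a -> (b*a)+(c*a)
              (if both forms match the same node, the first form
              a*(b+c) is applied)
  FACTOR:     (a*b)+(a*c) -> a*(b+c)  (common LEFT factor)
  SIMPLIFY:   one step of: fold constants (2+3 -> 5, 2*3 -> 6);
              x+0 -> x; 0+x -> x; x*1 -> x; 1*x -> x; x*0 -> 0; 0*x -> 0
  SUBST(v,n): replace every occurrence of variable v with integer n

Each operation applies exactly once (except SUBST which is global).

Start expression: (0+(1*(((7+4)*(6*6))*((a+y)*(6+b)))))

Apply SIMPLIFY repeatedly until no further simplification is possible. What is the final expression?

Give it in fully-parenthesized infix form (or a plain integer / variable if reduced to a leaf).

Start: (0+(1*(((7+4)*(6*6))*((a+y)*(6+b)))))
Step 1: at root: (0+(1*(((7+4)*(6*6))*((a+y)*(6+b))))) -> (1*(((7+4)*(6*6))*((a+y)*(6+b)))); overall: (0+(1*(((7+4)*(6*6))*((a+y)*(6+b))))) -> (1*(((7+4)*(6*6))*((a+y)*(6+b))))
Step 2: at root: (1*(((7+4)*(6*6))*((a+y)*(6+b)))) -> (((7+4)*(6*6))*((a+y)*(6+b))); overall: (1*(((7+4)*(6*6))*((a+y)*(6+b)))) -> (((7+4)*(6*6))*((a+y)*(6+b)))
Step 3: at LL: (7+4) -> 11; overall: (((7+4)*(6*6))*((a+y)*(6+b))) -> ((11*(6*6))*((a+y)*(6+b)))
Step 4: at LR: (6*6) -> 36; overall: ((11*(6*6))*((a+y)*(6+b))) -> ((11*36)*((a+y)*(6+b)))
Step 5: at L: (11*36) -> 396; overall: ((11*36)*((a+y)*(6+b))) -> (396*((a+y)*(6+b)))
Fixed point: (396*((a+y)*(6+b)))

Answer: (396*((a+y)*(6+b)))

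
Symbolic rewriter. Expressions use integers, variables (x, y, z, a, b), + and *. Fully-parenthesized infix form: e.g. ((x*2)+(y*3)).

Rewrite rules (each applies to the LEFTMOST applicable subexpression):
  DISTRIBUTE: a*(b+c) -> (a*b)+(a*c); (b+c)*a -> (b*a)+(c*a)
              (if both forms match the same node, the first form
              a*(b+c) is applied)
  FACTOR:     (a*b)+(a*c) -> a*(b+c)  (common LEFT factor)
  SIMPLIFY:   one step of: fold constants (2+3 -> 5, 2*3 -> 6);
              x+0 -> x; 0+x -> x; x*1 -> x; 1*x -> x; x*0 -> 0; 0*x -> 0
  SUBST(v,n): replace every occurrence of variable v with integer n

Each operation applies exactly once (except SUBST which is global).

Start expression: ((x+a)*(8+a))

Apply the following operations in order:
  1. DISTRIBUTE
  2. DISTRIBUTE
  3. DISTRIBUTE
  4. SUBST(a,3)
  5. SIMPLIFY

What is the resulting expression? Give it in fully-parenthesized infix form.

Answer: (((x*8)+24)+((x*3)+(3*3)))

Derivation:
Start: ((x+a)*(8+a))
Apply DISTRIBUTE at root (target: ((x+a)*(8+a))): ((x+a)*(8+a)) -> (((x+a)*8)+((x+a)*a))
Apply DISTRIBUTE at L (target: ((x+a)*8)): (((x+a)*8)+((x+a)*a)) -> (((x*8)+(a*8))+((x+a)*a))
Apply DISTRIBUTE at R (target: ((x+a)*a)): (((x*8)+(a*8))+((x+a)*a)) -> (((x*8)+(a*8))+((x*a)+(a*a)))
Apply SUBST(a,3): (((x*8)+(a*8))+((x*a)+(a*a))) -> (((x*8)+(3*8))+((x*3)+(3*3)))
Apply SIMPLIFY at LR (target: (3*8)): (((x*8)+(3*8))+((x*3)+(3*3))) -> (((x*8)+24)+((x*3)+(3*3)))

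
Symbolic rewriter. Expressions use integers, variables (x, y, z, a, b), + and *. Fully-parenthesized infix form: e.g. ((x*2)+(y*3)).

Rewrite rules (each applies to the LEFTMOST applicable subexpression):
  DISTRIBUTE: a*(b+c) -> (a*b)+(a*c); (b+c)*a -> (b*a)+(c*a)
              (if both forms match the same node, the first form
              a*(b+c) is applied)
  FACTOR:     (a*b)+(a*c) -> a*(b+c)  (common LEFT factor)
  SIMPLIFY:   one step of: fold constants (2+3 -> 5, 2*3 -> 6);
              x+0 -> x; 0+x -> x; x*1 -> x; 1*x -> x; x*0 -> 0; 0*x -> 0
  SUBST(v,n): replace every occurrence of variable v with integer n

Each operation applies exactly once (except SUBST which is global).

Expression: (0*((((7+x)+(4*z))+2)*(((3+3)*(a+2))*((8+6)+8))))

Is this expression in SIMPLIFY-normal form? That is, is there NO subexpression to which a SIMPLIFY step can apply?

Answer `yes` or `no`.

Answer: no

Derivation:
Expression: (0*((((7+x)+(4*z))+2)*(((3+3)*(a+2))*((8+6)+8))))
Scanning for simplifiable subexpressions (pre-order)...
  at root: (0*((((7+x)+(4*z))+2)*(((3+3)*(a+2))*((8+6)+8)))) (SIMPLIFIABLE)
  at R: ((((7+x)+(4*z))+2)*(((3+3)*(a+2))*((8+6)+8))) (not simplifiable)
  at RL: (((7+x)+(4*z))+2) (not simplifiable)
  at RLL: ((7+x)+(4*z)) (not simplifiable)
  at RLLL: (7+x) (not simplifiable)
  at RLLR: (4*z) (not simplifiable)
  at RR: (((3+3)*(a+2))*((8+6)+8)) (not simplifiable)
  at RRL: ((3+3)*(a+2)) (not simplifiable)
  at RRLL: (3+3) (SIMPLIFIABLE)
  at RRLR: (a+2) (not simplifiable)
  at RRR: ((8+6)+8) (not simplifiable)
  at RRRL: (8+6) (SIMPLIFIABLE)
Found simplifiable subexpr at path root: (0*((((7+x)+(4*z))+2)*(((3+3)*(a+2))*((8+6)+8))))
One SIMPLIFY step would give: 0
-> NOT in normal form.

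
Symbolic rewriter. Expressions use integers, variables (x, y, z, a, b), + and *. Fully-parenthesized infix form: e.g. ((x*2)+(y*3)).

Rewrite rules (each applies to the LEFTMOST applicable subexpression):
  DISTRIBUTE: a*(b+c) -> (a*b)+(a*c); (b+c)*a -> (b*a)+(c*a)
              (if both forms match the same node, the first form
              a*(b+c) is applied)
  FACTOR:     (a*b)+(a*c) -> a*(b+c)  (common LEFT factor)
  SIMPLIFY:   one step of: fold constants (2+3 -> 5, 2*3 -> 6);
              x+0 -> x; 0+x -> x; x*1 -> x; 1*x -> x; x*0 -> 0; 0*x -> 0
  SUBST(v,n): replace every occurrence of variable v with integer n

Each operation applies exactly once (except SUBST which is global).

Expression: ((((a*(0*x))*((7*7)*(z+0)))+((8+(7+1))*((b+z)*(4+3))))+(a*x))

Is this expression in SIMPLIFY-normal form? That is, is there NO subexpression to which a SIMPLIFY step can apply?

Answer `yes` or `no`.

Answer: no

Derivation:
Expression: ((((a*(0*x))*((7*7)*(z+0)))+((8+(7+1))*((b+z)*(4+3))))+(a*x))
Scanning for simplifiable subexpressions (pre-order)...
  at root: ((((a*(0*x))*((7*7)*(z+0)))+((8+(7+1))*((b+z)*(4+3))))+(a*x)) (not simplifiable)
  at L: (((a*(0*x))*((7*7)*(z+0)))+((8+(7+1))*((b+z)*(4+3)))) (not simplifiable)
  at LL: ((a*(0*x))*((7*7)*(z+0))) (not simplifiable)
  at LLL: (a*(0*x)) (not simplifiable)
  at LLLR: (0*x) (SIMPLIFIABLE)
  at LLR: ((7*7)*(z+0)) (not simplifiable)
  at LLRL: (7*7) (SIMPLIFIABLE)
  at LLRR: (z+0) (SIMPLIFIABLE)
  at LR: ((8+(7+1))*((b+z)*(4+3))) (not simplifiable)
  at LRL: (8+(7+1)) (not simplifiable)
  at LRLR: (7+1) (SIMPLIFIABLE)
  at LRR: ((b+z)*(4+3)) (not simplifiable)
  at LRRL: (b+z) (not simplifiable)
  at LRRR: (4+3) (SIMPLIFIABLE)
  at R: (a*x) (not simplifiable)
Found simplifiable subexpr at path LLLR: (0*x)
One SIMPLIFY step would give: ((((a*0)*((7*7)*(z+0)))+((8+(7+1))*((b+z)*(4+3))))+(a*x))
-> NOT in normal form.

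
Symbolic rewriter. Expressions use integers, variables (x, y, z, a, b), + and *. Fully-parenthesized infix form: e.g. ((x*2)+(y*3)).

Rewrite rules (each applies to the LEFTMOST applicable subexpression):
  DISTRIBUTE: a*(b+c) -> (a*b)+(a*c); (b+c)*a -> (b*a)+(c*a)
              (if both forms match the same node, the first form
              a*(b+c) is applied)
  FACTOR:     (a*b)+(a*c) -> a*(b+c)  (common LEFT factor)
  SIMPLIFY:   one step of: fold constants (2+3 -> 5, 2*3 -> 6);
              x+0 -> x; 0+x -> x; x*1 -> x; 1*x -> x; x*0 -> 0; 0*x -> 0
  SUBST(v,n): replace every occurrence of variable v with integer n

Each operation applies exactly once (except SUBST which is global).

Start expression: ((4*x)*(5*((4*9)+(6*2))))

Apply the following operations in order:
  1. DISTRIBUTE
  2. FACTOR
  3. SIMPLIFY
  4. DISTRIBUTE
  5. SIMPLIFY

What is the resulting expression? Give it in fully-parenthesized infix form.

Answer: ((4*x)*(180+(5*(6*2))))

Derivation:
Start: ((4*x)*(5*((4*9)+(6*2))))
Apply DISTRIBUTE at R (target: (5*((4*9)+(6*2)))): ((4*x)*(5*((4*9)+(6*2)))) -> ((4*x)*((5*(4*9))+(5*(6*2))))
Apply FACTOR at R (target: ((5*(4*9))+(5*(6*2)))): ((4*x)*((5*(4*9))+(5*(6*2)))) -> ((4*x)*(5*((4*9)+(6*2))))
Apply SIMPLIFY at RRL (target: (4*9)): ((4*x)*(5*((4*9)+(6*2)))) -> ((4*x)*(5*(36+(6*2))))
Apply DISTRIBUTE at R (target: (5*(36+(6*2)))): ((4*x)*(5*(36+(6*2)))) -> ((4*x)*((5*36)+(5*(6*2))))
Apply SIMPLIFY at RL (target: (5*36)): ((4*x)*((5*36)+(5*(6*2)))) -> ((4*x)*(180+(5*(6*2))))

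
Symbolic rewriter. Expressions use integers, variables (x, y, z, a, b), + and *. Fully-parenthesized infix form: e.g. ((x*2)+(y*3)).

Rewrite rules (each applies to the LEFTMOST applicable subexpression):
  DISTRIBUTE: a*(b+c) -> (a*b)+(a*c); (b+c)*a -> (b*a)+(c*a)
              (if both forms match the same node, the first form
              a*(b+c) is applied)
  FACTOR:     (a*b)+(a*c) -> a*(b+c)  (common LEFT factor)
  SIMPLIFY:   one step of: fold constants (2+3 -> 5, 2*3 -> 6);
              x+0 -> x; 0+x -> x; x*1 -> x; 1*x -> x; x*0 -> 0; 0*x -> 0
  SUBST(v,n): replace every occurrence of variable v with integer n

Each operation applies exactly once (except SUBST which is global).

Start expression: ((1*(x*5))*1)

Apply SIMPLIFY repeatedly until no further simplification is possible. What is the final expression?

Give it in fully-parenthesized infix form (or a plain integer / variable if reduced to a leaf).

Answer: (x*5)

Derivation:
Start: ((1*(x*5))*1)
Step 1: at root: ((1*(x*5))*1) -> (1*(x*5)); overall: ((1*(x*5))*1) -> (1*(x*5))
Step 2: at root: (1*(x*5)) -> (x*5); overall: (1*(x*5)) -> (x*5)
Fixed point: (x*5)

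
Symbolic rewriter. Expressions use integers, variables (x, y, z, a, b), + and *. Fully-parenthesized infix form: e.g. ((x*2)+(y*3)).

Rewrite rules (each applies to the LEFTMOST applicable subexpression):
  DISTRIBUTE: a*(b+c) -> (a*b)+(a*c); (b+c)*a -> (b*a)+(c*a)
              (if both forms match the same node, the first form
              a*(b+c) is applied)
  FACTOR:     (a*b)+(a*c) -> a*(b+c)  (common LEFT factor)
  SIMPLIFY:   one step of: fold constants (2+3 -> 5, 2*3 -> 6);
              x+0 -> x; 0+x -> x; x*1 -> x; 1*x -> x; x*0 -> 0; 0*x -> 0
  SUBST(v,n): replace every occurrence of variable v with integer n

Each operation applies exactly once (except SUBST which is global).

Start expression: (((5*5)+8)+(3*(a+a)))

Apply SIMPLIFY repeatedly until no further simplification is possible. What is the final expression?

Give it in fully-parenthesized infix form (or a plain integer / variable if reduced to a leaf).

Start: (((5*5)+8)+(3*(a+a)))
Step 1: at LL: (5*5) -> 25; overall: (((5*5)+8)+(3*(a+a))) -> ((25+8)+(3*(a+a)))
Step 2: at L: (25+8) -> 33; overall: ((25+8)+(3*(a+a))) -> (33+(3*(a+a)))
Fixed point: (33+(3*(a+a)))

Answer: (33+(3*(a+a)))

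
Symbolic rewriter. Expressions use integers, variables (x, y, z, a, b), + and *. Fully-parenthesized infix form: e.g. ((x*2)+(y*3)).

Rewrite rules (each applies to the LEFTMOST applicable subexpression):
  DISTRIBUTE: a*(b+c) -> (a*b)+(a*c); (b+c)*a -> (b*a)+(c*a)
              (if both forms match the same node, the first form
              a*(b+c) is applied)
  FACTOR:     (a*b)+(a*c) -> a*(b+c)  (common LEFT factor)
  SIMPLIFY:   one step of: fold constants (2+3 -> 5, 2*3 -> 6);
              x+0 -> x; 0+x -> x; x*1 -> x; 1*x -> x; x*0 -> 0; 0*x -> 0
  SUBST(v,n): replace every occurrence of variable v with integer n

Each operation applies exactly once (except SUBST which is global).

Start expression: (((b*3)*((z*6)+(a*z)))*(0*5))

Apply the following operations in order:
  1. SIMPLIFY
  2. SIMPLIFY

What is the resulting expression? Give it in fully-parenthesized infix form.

Start: (((b*3)*((z*6)+(a*z)))*(0*5))
Apply SIMPLIFY at R (target: (0*5)): (((b*3)*((z*6)+(a*z)))*(0*5)) -> (((b*3)*((z*6)+(a*z)))*0)
Apply SIMPLIFY at root (target: (((b*3)*((z*6)+(a*z)))*0)): (((b*3)*((z*6)+(a*z)))*0) -> 0

Answer: 0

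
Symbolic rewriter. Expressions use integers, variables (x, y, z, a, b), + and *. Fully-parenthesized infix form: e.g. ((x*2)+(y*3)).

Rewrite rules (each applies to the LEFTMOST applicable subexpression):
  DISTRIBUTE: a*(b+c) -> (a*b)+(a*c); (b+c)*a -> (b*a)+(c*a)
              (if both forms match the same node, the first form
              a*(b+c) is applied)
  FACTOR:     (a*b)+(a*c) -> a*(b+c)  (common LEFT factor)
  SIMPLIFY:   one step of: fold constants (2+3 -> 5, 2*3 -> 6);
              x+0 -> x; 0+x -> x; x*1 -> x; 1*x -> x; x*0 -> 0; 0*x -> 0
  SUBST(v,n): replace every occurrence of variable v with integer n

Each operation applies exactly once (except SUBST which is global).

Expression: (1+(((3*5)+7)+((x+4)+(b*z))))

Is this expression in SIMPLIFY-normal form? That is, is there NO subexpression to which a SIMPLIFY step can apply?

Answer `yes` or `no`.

Expression: (1+(((3*5)+7)+((x+4)+(b*z))))
Scanning for simplifiable subexpressions (pre-order)...
  at root: (1+(((3*5)+7)+((x+4)+(b*z)))) (not simplifiable)
  at R: (((3*5)+7)+((x+4)+(b*z))) (not simplifiable)
  at RL: ((3*5)+7) (not simplifiable)
  at RLL: (3*5) (SIMPLIFIABLE)
  at RR: ((x+4)+(b*z)) (not simplifiable)
  at RRL: (x+4) (not simplifiable)
  at RRR: (b*z) (not simplifiable)
Found simplifiable subexpr at path RLL: (3*5)
One SIMPLIFY step would give: (1+((15+7)+((x+4)+(b*z))))
-> NOT in normal form.

Answer: no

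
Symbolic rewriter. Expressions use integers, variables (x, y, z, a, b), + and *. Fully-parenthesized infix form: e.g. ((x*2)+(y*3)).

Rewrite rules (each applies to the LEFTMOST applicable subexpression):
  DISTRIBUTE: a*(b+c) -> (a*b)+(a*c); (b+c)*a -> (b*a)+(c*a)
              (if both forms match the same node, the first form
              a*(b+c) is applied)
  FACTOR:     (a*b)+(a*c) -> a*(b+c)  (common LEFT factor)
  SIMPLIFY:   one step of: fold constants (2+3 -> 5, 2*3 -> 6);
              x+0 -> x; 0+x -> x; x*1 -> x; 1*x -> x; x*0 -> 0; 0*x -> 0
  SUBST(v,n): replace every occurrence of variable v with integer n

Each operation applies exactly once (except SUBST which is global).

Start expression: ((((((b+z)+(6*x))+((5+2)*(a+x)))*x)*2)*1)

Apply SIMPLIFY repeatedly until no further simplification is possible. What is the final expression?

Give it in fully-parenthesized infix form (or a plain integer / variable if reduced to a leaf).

Start: ((((((b+z)+(6*x))+((5+2)*(a+x)))*x)*2)*1)
Step 1: at root: ((((((b+z)+(6*x))+((5+2)*(a+x)))*x)*2)*1) -> (((((b+z)+(6*x))+((5+2)*(a+x)))*x)*2); overall: ((((((b+z)+(6*x))+((5+2)*(a+x)))*x)*2)*1) -> (((((b+z)+(6*x))+((5+2)*(a+x)))*x)*2)
Step 2: at LLRL: (5+2) -> 7; overall: (((((b+z)+(6*x))+((5+2)*(a+x)))*x)*2) -> (((((b+z)+(6*x))+(7*(a+x)))*x)*2)
Fixed point: (((((b+z)+(6*x))+(7*(a+x)))*x)*2)

Answer: (((((b+z)+(6*x))+(7*(a+x)))*x)*2)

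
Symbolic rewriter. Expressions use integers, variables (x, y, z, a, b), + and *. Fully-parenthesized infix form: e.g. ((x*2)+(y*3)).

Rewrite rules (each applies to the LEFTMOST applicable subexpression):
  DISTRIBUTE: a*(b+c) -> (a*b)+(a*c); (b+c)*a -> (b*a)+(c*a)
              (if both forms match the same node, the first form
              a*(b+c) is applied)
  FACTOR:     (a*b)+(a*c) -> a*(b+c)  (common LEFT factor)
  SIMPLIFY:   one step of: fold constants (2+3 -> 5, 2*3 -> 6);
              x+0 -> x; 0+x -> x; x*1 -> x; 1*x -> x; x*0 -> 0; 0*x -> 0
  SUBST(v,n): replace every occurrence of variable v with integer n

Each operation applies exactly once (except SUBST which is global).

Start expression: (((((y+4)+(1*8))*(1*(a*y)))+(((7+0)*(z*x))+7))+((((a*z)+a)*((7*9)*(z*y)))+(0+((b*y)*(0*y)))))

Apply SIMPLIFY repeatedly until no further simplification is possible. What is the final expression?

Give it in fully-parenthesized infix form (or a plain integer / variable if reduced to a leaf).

Start: (((((y+4)+(1*8))*(1*(a*y)))+(((7+0)*(z*x))+7))+((((a*z)+a)*((7*9)*(z*y)))+(0+((b*y)*(0*y)))))
Step 1: at LLLR: (1*8) -> 8; overall: (((((y+4)+(1*8))*(1*(a*y)))+(((7+0)*(z*x))+7))+((((a*z)+a)*((7*9)*(z*y)))+(0+((b*y)*(0*y))))) -> (((((y+4)+8)*(1*(a*y)))+(((7+0)*(z*x))+7))+((((a*z)+a)*((7*9)*(z*y)))+(0+((b*y)*(0*y)))))
Step 2: at LLR: (1*(a*y)) -> (a*y); overall: (((((y+4)+8)*(1*(a*y)))+(((7+0)*(z*x))+7))+((((a*z)+a)*((7*9)*(z*y)))+(0+((b*y)*(0*y))))) -> (((((y+4)+8)*(a*y))+(((7+0)*(z*x))+7))+((((a*z)+a)*((7*9)*(z*y)))+(0+((b*y)*(0*y)))))
Step 3: at LRLL: (7+0) -> 7; overall: (((((y+4)+8)*(a*y))+(((7+0)*(z*x))+7))+((((a*z)+a)*((7*9)*(z*y)))+(0+((b*y)*(0*y))))) -> (((((y+4)+8)*(a*y))+((7*(z*x))+7))+((((a*z)+a)*((7*9)*(z*y)))+(0+((b*y)*(0*y)))))
Step 4: at RLRL: (7*9) -> 63; overall: (((((y+4)+8)*(a*y))+((7*(z*x))+7))+((((a*z)+a)*((7*9)*(z*y)))+(0+((b*y)*(0*y))))) -> (((((y+4)+8)*(a*y))+((7*(z*x))+7))+((((a*z)+a)*(63*(z*y)))+(0+((b*y)*(0*y)))))
Step 5: at RR: (0+((b*y)*(0*y))) -> ((b*y)*(0*y)); overall: (((((y+4)+8)*(a*y))+((7*(z*x))+7))+((((a*z)+a)*(63*(z*y)))+(0+((b*y)*(0*y))))) -> (((((y+4)+8)*(a*y))+((7*(z*x))+7))+((((a*z)+a)*(63*(z*y)))+((b*y)*(0*y))))
Step 6: at RRR: (0*y) -> 0; overall: (((((y+4)+8)*(a*y))+((7*(z*x))+7))+((((a*z)+a)*(63*(z*y)))+((b*y)*(0*y)))) -> (((((y+4)+8)*(a*y))+((7*(z*x))+7))+((((a*z)+a)*(63*(z*y)))+((b*y)*0)))
Step 7: at RR: ((b*y)*0) -> 0; overall: (((((y+4)+8)*(a*y))+((7*(z*x))+7))+((((a*z)+a)*(63*(z*y)))+((b*y)*0))) -> (((((y+4)+8)*(a*y))+((7*(z*x))+7))+((((a*z)+a)*(63*(z*y)))+0))
Step 8: at R: ((((a*z)+a)*(63*(z*y)))+0) -> (((a*z)+a)*(63*(z*y))); overall: (((((y+4)+8)*(a*y))+((7*(z*x))+7))+((((a*z)+a)*(63*(z*y)))+0)) -> (((((y+4)+8)*(a*y))+((7*(z*x))+7))+(((a*z)+a)*(63*(z*y))))
Fixed point: (((((y+4)+8)*(a*y))+((7*(z*x))+7))+(((a*z)+a)*(63*(z*y))))

Answer: (((((y+4)+8)*(a*y))+((7*(z*x))+7))+(((a*z)+a)*(63*(z*y))))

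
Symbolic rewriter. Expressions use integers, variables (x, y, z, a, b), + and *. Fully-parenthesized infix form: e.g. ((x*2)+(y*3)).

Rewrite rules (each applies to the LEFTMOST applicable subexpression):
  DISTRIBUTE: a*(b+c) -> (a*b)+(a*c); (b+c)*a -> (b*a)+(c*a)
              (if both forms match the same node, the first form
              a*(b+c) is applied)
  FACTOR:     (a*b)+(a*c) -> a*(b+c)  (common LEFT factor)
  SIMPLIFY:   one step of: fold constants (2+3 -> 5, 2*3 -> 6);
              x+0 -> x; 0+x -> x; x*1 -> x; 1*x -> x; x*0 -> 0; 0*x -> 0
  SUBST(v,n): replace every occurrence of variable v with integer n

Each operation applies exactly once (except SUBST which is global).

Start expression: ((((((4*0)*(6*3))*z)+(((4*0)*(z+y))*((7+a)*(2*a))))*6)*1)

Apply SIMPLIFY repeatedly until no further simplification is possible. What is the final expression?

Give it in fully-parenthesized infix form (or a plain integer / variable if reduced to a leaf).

Answer: 0

Derivation:
Start: ((((((4*0)*(6*3))*z)+(((4*0)*(z+y))*((7+a)*(2*a))))*6)*1)
Step 1: at root: ((((((4*0)*(6*3))*z)+(((4*0)*(z+y))*((7+a)*(2*a))))*6)*1) -> (((((4*0)*(6*3))*z)+(((4*0)*(z+y))*((7+a)*(2*a))))*6); overall: ((((((4*0)*(6*3))*z)+(((4*0)*(z+y))*((7+a)*(2*a))))*6)*1) -> (((((4*0)*(6*3))*z)+(((4*0)*(z+y))*((7+a)*(2*a))))*6)
Step 2: at LLLL: (4*0) -> 0; overall: (((((4*0)*(6*3))*z)+(((4*0)*(z+y))*((7+a)*(2*a))))*6) -> ((((0*(6*3))*z)+(((4*0)*(z+y))*((7+a)*(2*a))))*6)
Step 3: at LLL: (0*(6*3)) -> 0; overall: ((((0*(6*3))*z)+(((4*0)*(z+y))*((7+a)*(2*a))))*6) -> (((0*z)+(((4*0)*(z+y))*((7+a)*(2*a))))*6)
Step 4: at LL: (0*z) -> 0; overall: (((0*z)+(((4*0)*(z+y))*((7+a)*(2*a))))*6) -> ((0+(((4*0)*(z+y))*((7+a)*(2*a))))*6)
Step 5: at L: (0+(((4*0)*(z+y))*((7+a)*(2*a)))) -> (((4*0)*(z+y))*((7+a)*(2*a))); overall: ((0+(((4*0)*(z+y))*((7+a)*(2*a))))*6) -> ((((4*0)*(z+y))*((7+a)*(2*a)))*6)
Step 6: at LLL: (4*0) -> 0; overall: ((((4*0)*(z+y))*((7+a)*(2*a)))*6) -> (((0*(z+y))*((7+a)*(2*a)))*6)
Step 7: at LL: (0*(z+y)) -> 0; overall: (((0*(z+y))*((7+a)*(2*a)))*6) -> ((0*((7+a)*(2*a)))*6)
Step 8: at L: (0*((7+a)*(2*a))) -> 0; overall: ((0*((7+a)*(2*a)))*6) -> (0*6)
Step 9: at root: (0*6) -> 0; overall: (0*6) -> 0
Fixed point: 0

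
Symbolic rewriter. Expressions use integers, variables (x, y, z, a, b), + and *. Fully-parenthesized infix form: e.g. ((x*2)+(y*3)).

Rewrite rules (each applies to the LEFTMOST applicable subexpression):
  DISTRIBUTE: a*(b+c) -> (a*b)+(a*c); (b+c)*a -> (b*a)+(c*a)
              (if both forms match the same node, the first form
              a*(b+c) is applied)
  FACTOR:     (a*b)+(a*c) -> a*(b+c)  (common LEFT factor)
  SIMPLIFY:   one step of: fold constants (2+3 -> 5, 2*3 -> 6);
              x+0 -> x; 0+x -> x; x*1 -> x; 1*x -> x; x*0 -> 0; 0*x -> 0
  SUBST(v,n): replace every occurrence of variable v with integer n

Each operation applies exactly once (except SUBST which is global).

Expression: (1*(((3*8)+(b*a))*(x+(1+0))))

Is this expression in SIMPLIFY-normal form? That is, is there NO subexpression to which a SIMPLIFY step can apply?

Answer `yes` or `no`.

Answer: no

Derivation:
Expression: (1*(((3*8)+(b*a))*(x+(1+0))))
Scanning for simplifiable subexpressions (pre-order)...
  at root: (1*(((3*8)+(b*a))*(x+(1+0)))) (SIMPLIFIABLE)
  at R: (((3*8)+(b*a))*(x+(1+0))) (not simplifiable)
  at RL: ((3*8)+(b*a)) (not simplifiable)
  at RLL: (3*8) (SIMPLIFIABLE)
  at RLR: (b*a) (not simplifiable)
  at RR: (x+(1+0)) (not simplifiable)
  at RRR: (1+0) (SIMPLIFIABLE)
Found simplifiable subexpr at path root: (1*(((3*8)+(b*a))*(x+(1+0))))
One SIMPLIFY step would give: (((3*8)+(b*a))*(x+(1+0)))
-> NOT in normal form.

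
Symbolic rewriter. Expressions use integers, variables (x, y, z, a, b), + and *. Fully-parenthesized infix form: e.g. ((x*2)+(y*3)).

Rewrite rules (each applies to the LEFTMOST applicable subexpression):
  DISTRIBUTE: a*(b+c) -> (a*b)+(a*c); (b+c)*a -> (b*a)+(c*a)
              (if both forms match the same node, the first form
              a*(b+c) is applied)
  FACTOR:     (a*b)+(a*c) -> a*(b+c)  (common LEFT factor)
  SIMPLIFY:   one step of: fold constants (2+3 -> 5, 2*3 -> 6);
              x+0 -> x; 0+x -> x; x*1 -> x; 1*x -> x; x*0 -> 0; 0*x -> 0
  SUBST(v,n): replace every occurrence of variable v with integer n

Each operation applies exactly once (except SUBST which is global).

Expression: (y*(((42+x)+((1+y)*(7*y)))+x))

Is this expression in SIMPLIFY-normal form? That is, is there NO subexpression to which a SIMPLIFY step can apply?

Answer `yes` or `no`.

Answer: yes

Derivation:
Expression: (y*(((42+x)+((1+y)*(7*y)))+x))
Scanning for simplifiable subexpressions (pre-order)...
  at root: (y*(((42+x)+((1+y)*(7*y)))+x)) (not simplifiable)
  at R: (((42+x)+((1+y)*(7*y)))+x) (not simplifiable)
  at RL: ((42+x)+((1+y)*(7*y))) (not simplifiable)
  at RLL: (42+x) (not simplifiable)
  at RLR: ((1+y)*(7*y)) (not simplifiable)
  at RLRL: (1+y) (not simplifiable)
  at RLRR: (7*y) (not simplifiable)
Result: no simplifiable subexpression found -> normal form.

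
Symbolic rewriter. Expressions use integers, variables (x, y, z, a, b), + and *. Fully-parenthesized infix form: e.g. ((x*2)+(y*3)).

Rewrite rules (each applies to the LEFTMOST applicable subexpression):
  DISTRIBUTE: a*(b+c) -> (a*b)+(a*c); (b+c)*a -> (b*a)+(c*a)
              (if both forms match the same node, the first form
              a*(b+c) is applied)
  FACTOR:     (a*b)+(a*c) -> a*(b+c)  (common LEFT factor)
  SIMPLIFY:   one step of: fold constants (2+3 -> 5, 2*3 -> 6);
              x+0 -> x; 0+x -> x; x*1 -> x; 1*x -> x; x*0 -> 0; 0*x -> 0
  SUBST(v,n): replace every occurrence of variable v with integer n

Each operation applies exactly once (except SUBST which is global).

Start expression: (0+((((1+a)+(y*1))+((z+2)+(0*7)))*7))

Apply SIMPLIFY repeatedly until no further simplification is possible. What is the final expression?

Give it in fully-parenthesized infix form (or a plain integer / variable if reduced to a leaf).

Start: (0+((((1+a)+(y*1))+((z+2)+(0*7)))*7))
Step 1: at root: (0+((((1+a)+(y*1))+((z+2)+(0*7)))*7)) -> ((((1+a)+(y*1))+((z+2)+(0*7)))*7); overall: (0+((((1+a)+(y*1))+((z+2)+(0*7)))*7)) -> ((((1+a)+(y*1))+((z+2)+(0*7)))*7)
Step 2: at LLR: (y*1) -> y; overall: ((((1+a)+(y*1))+((z+2)+(0*7)))*7) -> ((((1+a)+y)+((z+2)+(0*7)))*7)
Step 3: at LRR: (0*7) -> 0; overall: ((((1+a)+y)+((z+2)+(0*7)))*7) -> ((((1+a)+y)+((z+2)+0))*7)
Step 4: at LR: ((z+2)+0) -> (z+2); overall: ((((1+a)+y)+((z+2)+0))*7) -> ((((1+a)+y)+(z+2))*7)
Fixed point: ((((1+a)+y)+(z+2))*7)

Answer: ((((1+a)+y)+(z+2))*7)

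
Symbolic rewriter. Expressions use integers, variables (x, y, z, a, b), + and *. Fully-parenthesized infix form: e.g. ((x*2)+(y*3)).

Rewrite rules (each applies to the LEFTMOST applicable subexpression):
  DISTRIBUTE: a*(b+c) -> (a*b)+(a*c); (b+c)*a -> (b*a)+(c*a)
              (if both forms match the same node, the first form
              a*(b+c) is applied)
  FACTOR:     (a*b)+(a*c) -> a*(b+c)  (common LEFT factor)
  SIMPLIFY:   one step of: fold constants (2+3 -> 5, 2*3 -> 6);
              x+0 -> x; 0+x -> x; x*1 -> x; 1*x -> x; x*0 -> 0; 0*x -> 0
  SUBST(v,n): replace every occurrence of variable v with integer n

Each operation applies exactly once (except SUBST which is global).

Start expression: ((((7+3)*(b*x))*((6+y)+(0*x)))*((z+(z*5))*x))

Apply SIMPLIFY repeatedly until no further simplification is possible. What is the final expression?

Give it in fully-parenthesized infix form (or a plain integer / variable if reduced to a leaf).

Answer: (((10*(b*x))*(6+y))*((z+(z*5))*x))

Derivation:
Start: ((((7+3)*(b*x))*((6+y)+(0*x)))*((z+(z*5))*x))
Step 1: at LLL: (7+3) -> 10; overall: ((((7+3)*(b*x))*((6+y)+(0*x)))*((z+(z*5))*x)) -> (((10*(b*x))*((6+y)+(0*x)))*((z+(z*5))*x))
Step 2: at LRR: (0*x) -> 0; overall: (((10*(b*x))*((6+y)+(0*x)))*((z+(z*5))*x)) -> (((10*(b*x))*((6+y)+0))*((z+(z*5))*x))
Step 3: at LR: ((6+y)+0) -> (6+y); overall: (((10*(b*x))*((6+y)+0))*((z+(z*5))*x)) -> (((10*(b*x))*(6+y))*((z+(z*5))*x))
Fixed point: (((10*(b*x))*(6+y))*((z+(z*5))*x))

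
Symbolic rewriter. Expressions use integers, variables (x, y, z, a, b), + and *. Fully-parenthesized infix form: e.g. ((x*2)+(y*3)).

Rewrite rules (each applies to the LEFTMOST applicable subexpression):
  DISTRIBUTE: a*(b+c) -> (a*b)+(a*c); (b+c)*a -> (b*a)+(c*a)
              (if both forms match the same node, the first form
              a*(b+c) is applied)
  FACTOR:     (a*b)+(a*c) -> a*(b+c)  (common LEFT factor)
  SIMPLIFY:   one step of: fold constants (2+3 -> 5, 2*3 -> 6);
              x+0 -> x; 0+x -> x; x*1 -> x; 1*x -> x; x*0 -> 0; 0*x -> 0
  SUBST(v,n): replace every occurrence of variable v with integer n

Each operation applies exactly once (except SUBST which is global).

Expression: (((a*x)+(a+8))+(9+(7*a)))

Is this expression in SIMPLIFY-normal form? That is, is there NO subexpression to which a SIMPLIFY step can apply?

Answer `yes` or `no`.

Expression: (((a*x)+(a+8))+(9+(7*a)))
Scanning for simplifiable subexpressions (pre-order)...
  at root: (((a*x)+(a+8))+(9+(7*a))) (not simplifiable)
  at L: ((a*x)+(a+8)) (not simplifiable)
  at LL: (a*x) (not simplifiable)
  at LR: (a+8) (not simplifiable)
  at R: (9+(7*a)) (not simplifiable)
  at RR: (7*a) (not simplifiable)
Result: no simplifiable subexpression found -> normal form.

Answer: yes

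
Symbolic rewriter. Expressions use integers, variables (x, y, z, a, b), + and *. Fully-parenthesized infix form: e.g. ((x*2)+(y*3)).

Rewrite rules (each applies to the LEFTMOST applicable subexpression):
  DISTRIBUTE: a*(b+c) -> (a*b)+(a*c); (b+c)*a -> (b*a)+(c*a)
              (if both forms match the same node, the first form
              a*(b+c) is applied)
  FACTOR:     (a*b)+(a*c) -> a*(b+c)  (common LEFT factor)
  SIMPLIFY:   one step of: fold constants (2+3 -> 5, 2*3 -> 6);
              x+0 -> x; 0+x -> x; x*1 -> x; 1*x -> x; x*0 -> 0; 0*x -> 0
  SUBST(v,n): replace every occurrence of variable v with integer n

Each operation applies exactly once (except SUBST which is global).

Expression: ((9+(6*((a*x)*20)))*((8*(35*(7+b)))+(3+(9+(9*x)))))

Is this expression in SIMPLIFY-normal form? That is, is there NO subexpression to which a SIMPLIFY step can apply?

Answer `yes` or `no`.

Answer: yes

Derivation:
Expression: ((9+(6*((a*x)*20)))*((8*(35*(7+b)))+(3+(9+(9*x)))))
Scanning for simplifiable subexpressions (pre-order)...
  at root: ((9+(6*((a*x)*20)))*((8*(35*(7+b)))+(3+(9+(9*x))))) (not simplifiable)
  at L: (9+(6*((a*x)*20))) (not simplifiable)
  at LR: (6*((a*x)*20)) (not simplifiable)
  at LRR: ((a*x)*20) (not simplifiable)
  at LRRL: (a*x) (not simplifiable)
  at R: ((8*(35*(7+b)))+(3+(9+(9*x)))) (not simplifiable)
  at RL: (8*(35*(7+b))) (not simplifiable)
  at RLR: (35*(7+b)) (not simplifiable)
  at RLRR: (7+b) (not simplifiable)
  at RR: (3+(9+(9*x))) (not simplifiable)
  at RRR: (9+(9*x)) (not simplifiable)
  at RRRR: (9*x) (not simplifiable)
Result: no simplifiable subexpression found -> normal form.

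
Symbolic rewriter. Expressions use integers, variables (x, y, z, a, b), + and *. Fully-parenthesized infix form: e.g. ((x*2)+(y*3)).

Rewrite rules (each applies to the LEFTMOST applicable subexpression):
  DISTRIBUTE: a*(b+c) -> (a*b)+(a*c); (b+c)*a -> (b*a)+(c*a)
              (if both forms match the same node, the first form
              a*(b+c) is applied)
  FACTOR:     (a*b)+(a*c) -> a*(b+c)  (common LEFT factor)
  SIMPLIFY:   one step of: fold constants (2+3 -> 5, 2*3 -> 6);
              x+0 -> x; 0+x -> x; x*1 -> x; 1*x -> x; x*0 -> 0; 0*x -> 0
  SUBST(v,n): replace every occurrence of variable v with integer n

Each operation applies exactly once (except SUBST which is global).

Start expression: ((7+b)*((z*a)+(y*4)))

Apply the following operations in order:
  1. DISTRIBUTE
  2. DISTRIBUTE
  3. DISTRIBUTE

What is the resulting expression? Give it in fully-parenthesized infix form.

Answer: (((7*(z*a))+(b*(z*a)))+((7*(y*4))+(b*(y*4))))

Derivation:
Start: ((7+b)*((z*a)+(y*4)))
Apply DISTRIBUTE at root (target: ((7+b)*((z*a)+(y*4)))): ((7+b)*((z*a)+(y*4))) -> (((7+b)*(z*a))+((7+b)*(y*4)))
Apply DISTRIBUTE at L (target: ((7+b)*(z*a))): (((7+b)*(z*a))+((7+b)*(y*4))) -> (((7*(z*a))+(b*(z*a)))+((7+b)*(y*4)))
Apply DISTRIBUTE at R (target: ((7+b)*(y*4))): (((7*(z*a))+(b*(z*a)))+((7+b)*(y*4))) -> (((7*(z*a))+(b*(z*a)))+((7*(y*4))+(b*(y*4))))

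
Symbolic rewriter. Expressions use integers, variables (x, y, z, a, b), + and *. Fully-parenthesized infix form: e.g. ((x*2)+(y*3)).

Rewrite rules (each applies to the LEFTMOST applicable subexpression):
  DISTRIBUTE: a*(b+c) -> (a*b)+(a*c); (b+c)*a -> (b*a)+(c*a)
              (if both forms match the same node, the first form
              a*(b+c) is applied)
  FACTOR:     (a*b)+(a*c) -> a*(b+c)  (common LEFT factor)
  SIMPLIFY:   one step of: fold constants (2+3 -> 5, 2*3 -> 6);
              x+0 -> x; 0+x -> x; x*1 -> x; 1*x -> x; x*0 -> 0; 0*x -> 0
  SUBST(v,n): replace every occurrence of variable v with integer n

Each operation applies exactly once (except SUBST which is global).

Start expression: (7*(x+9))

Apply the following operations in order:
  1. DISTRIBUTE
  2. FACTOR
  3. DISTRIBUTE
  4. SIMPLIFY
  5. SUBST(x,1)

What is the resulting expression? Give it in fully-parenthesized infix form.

Answer: ((7*1)+63)

Derivation:
Start: (7*(x+9))
Apply DISTRIBUTE at root (target: (7*(x+9))): (7*(x+9)) -> ((7*x)+(7*9))
Apply FACTOR at root (target: ((7*x)+(7*9))): ((7*x)+(7*9)) -> (7*(x+9))
Apply DISTRIBUTE at root (target: (7*(x+9))): (7*(x+9)) -> ((7*x)+(7*9))
Apply SIMPLIFY at R (target: (7*9)): ((7*x)+(7*9)) -> ((7*x)+63)
Apply SUBST(x,1): ((7*x)+63) -> ((7*1)+63)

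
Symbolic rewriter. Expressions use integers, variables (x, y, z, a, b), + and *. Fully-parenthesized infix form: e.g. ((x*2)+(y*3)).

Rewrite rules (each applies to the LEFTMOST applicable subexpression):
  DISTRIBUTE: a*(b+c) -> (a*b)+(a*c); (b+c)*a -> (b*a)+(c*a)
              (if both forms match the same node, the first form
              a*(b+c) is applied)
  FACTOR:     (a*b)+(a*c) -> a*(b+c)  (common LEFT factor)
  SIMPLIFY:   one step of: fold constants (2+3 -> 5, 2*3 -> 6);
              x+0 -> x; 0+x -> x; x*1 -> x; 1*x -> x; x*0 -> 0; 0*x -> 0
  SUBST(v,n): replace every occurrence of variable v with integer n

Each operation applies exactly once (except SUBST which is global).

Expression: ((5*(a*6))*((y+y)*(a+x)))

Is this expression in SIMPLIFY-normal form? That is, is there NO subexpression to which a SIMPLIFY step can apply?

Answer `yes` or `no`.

Answer: yes

Derivation:
Expression: ((5*(a*6))*((y+y)*(a+x)))
Scanning for simplifiable subexpressions (pre-order)...
  at root: ((5*(a*6))*((y+y)*(a+x))) (not simplifiable)
  at L: (5*(a*6)) (not simplifiable)
  at LR: (a*6) (not simplifiable)
  at R: ((y+y)*(a+x)) (not simplifiable)
  at RL: (y+y) (not simplifiable)
  at RR: (a+x) (not simplifiable)
Result: no simplifiable subexpression found -> normal form.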